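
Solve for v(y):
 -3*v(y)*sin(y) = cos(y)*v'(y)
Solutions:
 v(y) = C1*cos(y)^3


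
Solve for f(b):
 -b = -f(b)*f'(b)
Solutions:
 f(b) = -sqrt(C1 + b^2)
 f(b) = sqrt(C1 + b^2)


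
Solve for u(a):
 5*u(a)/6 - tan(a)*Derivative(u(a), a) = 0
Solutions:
 u(a) = C1*sin(a)^(5/6)


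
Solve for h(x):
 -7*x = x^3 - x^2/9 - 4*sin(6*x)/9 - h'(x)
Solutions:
 h(x) = C1 + x^4/4 - x^3/27 + 7*x^2/2 + 2*cos(6*x)/27


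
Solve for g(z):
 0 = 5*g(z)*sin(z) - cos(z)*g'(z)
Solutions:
 g(z) = C1/cos(z)^5


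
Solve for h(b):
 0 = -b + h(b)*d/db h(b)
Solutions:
 h(b) = -sqrt(C1 + b^2)
 h(b) = sqrt(C1 + b^2)


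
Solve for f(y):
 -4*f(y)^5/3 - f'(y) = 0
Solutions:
 f(y) = -3^(1/4)*(1/(C1 + 16*y))^(1/4)
 f(y) = 3^(1/4)*(1/(C1 + 16*y))^(1/4)
 f(y) = -3^(1/4)*I*(1/(C1 + 16*y))^(1/4)
 f(y) = 3^(1/4)*I*(1/(C1 + 16*y))^(1/4)


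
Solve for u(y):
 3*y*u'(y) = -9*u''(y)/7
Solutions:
 u(y) = C1 + C2*erf(sqrt(42)*y/6)


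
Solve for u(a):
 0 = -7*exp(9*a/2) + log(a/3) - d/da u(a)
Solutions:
 u(a) = C1 + a*log(a) + a*(-log(3) - 1) - 14*exp(9*a/2)/9


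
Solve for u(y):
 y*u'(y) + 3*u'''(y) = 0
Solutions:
 u(y) = C1 + Integral(C2*airyai(-3^(2/3)*y/3) + C3*airybi(-3^(2/3)*y/3), y)


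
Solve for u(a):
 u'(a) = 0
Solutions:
 u(a) = C1


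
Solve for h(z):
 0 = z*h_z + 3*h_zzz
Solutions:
 h(z) = C1 + Integral(C2*airyai(-3^(2/3)*z/3) + C3*airybi(-3^(2/3)*z/3), z)


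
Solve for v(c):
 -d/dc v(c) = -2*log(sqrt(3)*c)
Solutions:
 v(c) = C1 + 2*c*log(c) - 2*c + c*log(3)


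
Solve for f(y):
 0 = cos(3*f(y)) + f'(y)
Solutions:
 f(y) = -asin((C1 + exp(6*y))/(C1 - exp(6*y)))/3 + pi/3
 f(y) = asin((C1 + exp(6*y))/(C1 - exp(6*y)))/3


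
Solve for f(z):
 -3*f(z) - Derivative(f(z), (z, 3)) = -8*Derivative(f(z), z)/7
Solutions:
 f(z) = C1*exp(z*(16*3^(2/3)*98^(1/3)/(sqrt(1707321) + 1323)^(1/3) + 84^(1/3)*(sqrt(1707321) + 1323)^(1/3))/84)*sin(3^(1/6)*z*(-28^(1/3)*3^(2/3)*(sqrt(1707321) + 1323)^(1/3) + 48*98^(1/3)/(sqrt(1707321) + 1323)^(1/3))/84) + C2*exp(z*(16*3^(2/3)*98^(1/3)/(sqrt(1707321) + 1323)^(1/3) + 84^(1/3)*(sqrt(1707321) + 1323)^(1/3))/84)*cos(3^(1/6)*z*(-28^(1/3)*3^(2/3)*(sqrt(1707321) + 1323)^(1/3) + 48*98^(1/3)/(sqrt(1707321) + 1323)^(1/3))/84) + C3*exp(-z*(16*3^(2/3)*98^(1/3)/(sqrt(1707321) + 1323)^(1/3) + 84^(1/3)*(sqrt(1707321) + 1323)^(1/3))/42)


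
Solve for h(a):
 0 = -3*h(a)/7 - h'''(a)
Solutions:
 h(a) = C3*exp(-3^(1/3)*7^(2/3)*a/7) + (C1*sin(3^(5/6)*7^(2/3)*a/14) + C2*cos(3^(5/6)*7^(2/3)*a/14))*exp(3^(1/3)*7^(2/3)*a/14)


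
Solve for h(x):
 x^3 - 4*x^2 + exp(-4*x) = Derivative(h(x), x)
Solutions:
 h(x) = C1 + x^4/4 - 4*x^3/3 - exp(-4*x)/4


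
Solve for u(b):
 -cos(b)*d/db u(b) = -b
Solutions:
 u(b) = C1 + Integral(b/cos(b), b)


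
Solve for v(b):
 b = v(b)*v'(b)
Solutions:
 v(b) = -sqrt(C1 + b^2)
 v(b) = sqrt(C1 + b^2)


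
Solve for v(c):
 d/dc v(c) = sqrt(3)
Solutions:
 v(c) = C1 + sqrt(3)*c


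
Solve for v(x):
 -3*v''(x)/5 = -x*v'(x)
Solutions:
 v(x) = C1 + C2*erfi(sqrt(30)*x/6)


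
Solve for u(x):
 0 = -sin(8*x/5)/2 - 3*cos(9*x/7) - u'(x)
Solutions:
 u(x) = C1 - 7*sin(9*x/7)/3 + 5*cos(8*x/5)/16


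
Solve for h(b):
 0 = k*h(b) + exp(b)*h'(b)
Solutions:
 h(b) = C1*exp(k*exp(-b))


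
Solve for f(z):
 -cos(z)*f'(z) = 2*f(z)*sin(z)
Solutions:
 f(z) = C1*cos(z)^2


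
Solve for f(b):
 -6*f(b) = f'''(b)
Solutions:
 f(b) = C3*exp(-6^(1/3)*b) + (C1*sin(2^(1/3)*3^(5/6)*b/2) + C2*cos(2^(1/3)*3^(5/6)*b/2))*exp(6^(1/3)*b/2)


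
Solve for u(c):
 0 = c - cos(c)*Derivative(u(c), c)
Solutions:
 u(c) = C1 + Integral(c/cos(c), c)


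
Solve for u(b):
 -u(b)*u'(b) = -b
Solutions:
 u(b) = -sqrt(C1 + b^2)
 u(b) = sqrt(C1 + b^2)


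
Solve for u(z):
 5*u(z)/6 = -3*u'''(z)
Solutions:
 u(z) = C3*exp(-60^(1/3)*z/6) + (C1*sin(20^(1/3)*3^(5/6)*z/12) + C2*cos(20^(1/3)*3^(5/6)*z/12))*exp(60^(1/3)*z/12)


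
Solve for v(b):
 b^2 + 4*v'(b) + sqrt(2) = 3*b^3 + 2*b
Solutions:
 v(b) = C1 + 3*b^4/16 - b^3/12 + b^2/4 - sqrt(2)*b/4


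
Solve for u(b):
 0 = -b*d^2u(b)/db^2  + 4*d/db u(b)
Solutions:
 u(b) = C1 + C2*b^5


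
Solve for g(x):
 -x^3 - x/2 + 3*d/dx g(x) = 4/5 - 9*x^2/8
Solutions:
 g(x) = C1 + x^4/12 - x^3/8 + x^2/12 + 4*x/15


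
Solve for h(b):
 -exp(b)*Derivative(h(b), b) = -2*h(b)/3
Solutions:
 h(b) = C1*exp(-2*exp(-b)/3)


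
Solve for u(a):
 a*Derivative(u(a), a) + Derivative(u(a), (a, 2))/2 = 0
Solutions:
 u(a) = C1 + C2*erf(a)


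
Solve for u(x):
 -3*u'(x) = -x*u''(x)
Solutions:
 u(x) = C1 + C2*x^4


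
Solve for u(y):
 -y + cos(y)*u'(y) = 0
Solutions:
 u(y) = C1 + Integral(y/cos(y), y)


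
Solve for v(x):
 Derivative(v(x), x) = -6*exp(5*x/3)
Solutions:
 v(x) = C1 - 18*exp(5*x/3)/5


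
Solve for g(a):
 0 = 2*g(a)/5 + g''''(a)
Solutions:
 g(a) = (C1*sin(10^(3/4)*a/10) + C2*cos(10^(3/4)*a/10))*exp(-10^(3/4)*a/10) + (C3*sin(10^(3/4)*a/10) + C4*cos(10^(3/4)*a/10))*exp(10^(3/4)*a/10)


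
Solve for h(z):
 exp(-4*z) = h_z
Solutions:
 h(z) = C1 - exp(-4*z)/4


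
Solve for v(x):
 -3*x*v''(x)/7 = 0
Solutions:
 v(x) = C1 + C2*x


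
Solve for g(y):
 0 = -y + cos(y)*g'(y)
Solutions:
 g(y) = C1 + Integral(y/cos(y), y)


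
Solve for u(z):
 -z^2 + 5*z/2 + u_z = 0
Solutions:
 u(z) = C1 + z^3/3 - 5*z^2/4


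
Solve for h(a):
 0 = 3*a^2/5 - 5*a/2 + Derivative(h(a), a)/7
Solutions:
 h(a) = C1 - 7*a^3/5 + 35*a^2/4


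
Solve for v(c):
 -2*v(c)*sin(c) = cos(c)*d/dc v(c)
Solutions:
 v(c) = C1*cos(c)^2


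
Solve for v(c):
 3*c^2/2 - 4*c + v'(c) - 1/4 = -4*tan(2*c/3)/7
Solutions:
 v(c) = C1 - c^3/2 + 2*c^2 + c/4 + 6*log(cos(2*c/3))/7


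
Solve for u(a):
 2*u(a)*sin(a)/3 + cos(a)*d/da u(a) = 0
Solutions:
 u(a) = C1*cos(a)^(2/3)


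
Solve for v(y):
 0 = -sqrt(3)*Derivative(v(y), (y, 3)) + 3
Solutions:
 v(y) = C1 + C2*y + C3*y^2 + sqrt(3)*y^3/6


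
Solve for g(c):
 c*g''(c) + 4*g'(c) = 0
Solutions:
 g(c) = C1 + C2/c^3


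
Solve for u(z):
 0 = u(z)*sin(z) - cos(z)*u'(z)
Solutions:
 u(z) = C1/cos(z)


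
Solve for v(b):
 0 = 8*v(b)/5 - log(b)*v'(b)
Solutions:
 v(b) = C1*exp(8*li(b)/5)


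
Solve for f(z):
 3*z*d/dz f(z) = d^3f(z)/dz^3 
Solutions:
 f(z) = C1 + Integral(C2*airyai(3^(1/3)*z) + C3*airybi(3^(1/3)*z), z)


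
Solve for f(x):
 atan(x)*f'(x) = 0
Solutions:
 f(x) = C1


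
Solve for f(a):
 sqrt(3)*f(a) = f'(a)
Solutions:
 f(a) = C1*exp(sqrt(3)*a)


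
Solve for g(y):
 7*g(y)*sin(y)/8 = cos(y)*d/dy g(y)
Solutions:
 g(y) = C1/cos(y)^(7/8)


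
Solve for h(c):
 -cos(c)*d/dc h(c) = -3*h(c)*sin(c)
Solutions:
 h(c) = C1/cos(c)^3


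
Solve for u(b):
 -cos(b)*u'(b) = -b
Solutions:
 u(b) = C1 + Integral(b/cos(b), b)


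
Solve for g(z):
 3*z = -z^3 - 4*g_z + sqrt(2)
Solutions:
 g(z) = C1 - z^4/16 - 3*z^2/8 + sqrt(2)*z/4


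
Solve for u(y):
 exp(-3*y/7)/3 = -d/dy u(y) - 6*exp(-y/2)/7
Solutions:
 u(y) = C1 + 12*exp(-y/2)/7 + 7*exp(-3*y/7)/9


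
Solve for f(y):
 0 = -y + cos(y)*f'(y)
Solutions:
 f(y) = C1 + Integral(y/cos(y), y)


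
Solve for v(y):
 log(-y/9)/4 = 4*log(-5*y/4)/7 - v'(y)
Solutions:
 v(y) = C1 + 9*y*log(-y)/28 + y*(-32*log(2) - 9 + 14*log(3) + 16*log(5))/28


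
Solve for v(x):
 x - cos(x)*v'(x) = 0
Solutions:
 v(x) = C1 + Integral(x/cos(x), x)


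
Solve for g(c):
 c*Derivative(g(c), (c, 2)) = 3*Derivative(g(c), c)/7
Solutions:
 g(c) = C1 + C2*c^(10/7)


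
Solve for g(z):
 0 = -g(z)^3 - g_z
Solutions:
 g(z) = -sqrt(2)*sqrt(-1/(C1 - z))/2
 g(z) = sqrt(2)*sqrt(-1/(C1 - z))/2


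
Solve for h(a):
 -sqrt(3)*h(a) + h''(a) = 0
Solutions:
 h(a) = C1*exp(-3^(1/4)*a) + C2*exp(3^(1/4)*a)


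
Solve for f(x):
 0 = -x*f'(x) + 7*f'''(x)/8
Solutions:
 f(x) = C1 + Integral(C2*airyai(2*7^(2/3)*x/7) + C3*airybi(2*7^(2/3)*x/7), x)


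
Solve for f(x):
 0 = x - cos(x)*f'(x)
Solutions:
 f(x) = C1 + Integral(x/cos(x), x)


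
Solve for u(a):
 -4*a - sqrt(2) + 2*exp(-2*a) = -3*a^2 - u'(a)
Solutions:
 u(a) = C1 - a^3 + 2*a^2 + sqrt(2)*a + exp(-2*a)


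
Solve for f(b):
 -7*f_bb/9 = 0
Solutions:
 f(b) = C1 + C2*b


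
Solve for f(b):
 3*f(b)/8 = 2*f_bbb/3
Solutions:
 f(b) = C3*exp(6^(2/3)*b/4) + (C1*sin(3*2^(2/3)*3^(1/6)*b/8) + C2*cos(3*2^(2/3)*3^(1/6)*b/8))*exp(-6^(2/3)*b/8)


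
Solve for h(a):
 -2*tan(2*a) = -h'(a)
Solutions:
 h(a) = C1 - log(cos(2*a))


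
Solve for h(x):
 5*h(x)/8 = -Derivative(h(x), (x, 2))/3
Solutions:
 h(x) = C1*sin(sqrt(30)*x/4) + C2*cos(sqrt(30)*x/4)


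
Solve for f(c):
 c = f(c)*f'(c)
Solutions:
 f(c) = -sqrt(C1 + c^2)
 f(c) = sqrt(C1 + c^2)


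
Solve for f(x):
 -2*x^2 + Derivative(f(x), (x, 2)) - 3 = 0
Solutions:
 f(x) = C1 + C2*x + x^4/6 + 3*x^2/2


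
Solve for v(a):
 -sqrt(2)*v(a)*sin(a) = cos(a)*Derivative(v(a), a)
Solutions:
 v(a) = C1*cos(a)^(sqrt(2))


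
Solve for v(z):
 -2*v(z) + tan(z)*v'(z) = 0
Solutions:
 v(z) = C1*sin(z)^2


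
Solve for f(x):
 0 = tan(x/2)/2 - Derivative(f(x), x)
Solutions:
 f(x) = C1 - log(cos(x/2))


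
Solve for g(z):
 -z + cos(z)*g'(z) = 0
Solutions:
 g(z) = C1 + Integral(z/cos(z), z)


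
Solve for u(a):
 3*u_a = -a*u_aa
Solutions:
 u(a) = C1 + C2/a^2


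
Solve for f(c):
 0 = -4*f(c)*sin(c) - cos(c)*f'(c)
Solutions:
 f(c) = C1*cos(c)^4


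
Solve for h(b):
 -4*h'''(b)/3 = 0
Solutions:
 h(b) = C1 + C2*b + C3*b^2


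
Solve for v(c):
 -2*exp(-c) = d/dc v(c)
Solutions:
 v(c) = C1 + 2*exp(-c)


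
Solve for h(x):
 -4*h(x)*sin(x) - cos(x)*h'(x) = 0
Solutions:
 h(x) = C1*cos(x)^4


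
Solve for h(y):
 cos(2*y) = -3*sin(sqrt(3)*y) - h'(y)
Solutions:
 h(y) = C1 - sin(2*y)/2 + sqrt(3)*cos(sqrt(3)*y)


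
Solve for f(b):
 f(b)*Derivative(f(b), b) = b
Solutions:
 f(b) = -sqrt(C1 + b^2)
 f(b) = sqrt(C1 + b^2)


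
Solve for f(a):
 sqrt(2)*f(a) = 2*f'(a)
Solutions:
 f(a) = C1*exp(sqrt(2)*a/2)


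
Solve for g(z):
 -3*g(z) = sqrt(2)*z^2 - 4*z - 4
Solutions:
 g(z) = -sqrt(2)*z^2/3 + 4*z/3 + 4/3


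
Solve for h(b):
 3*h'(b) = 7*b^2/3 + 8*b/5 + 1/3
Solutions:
 h(b) = C1 + 7*b^3/27 + 4*b^2/15 + b/9


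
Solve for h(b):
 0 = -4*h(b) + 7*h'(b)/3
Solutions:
 h(b) = C1*exp(12*b/7)


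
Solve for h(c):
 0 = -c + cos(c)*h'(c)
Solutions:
 h(c) = C1 + Integral(c/cos(c), c)


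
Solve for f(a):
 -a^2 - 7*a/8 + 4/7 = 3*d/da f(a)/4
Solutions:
 f(a) = C1 - 4*a^3/9 - 7*a^2/12 + 16*a/21


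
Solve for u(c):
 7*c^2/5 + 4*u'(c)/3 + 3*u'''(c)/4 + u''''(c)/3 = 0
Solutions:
 u(c) = C1 + C2*exp(c*(-6 + 9/(16*sqrt(91) + 155)^(1/3) + (16*sqrt(91) + 155)^(1/3))/8)*sin(sqrt(3)*c*(-(16*sqrt(91) + 155)^(1/3) + 9/(16*sqrt(91) + 155)^(1/3))/8) + C3*exp(c*(-6 + 9/(16*sqrt(91) + 155)^(1/3) + (16*sqrt(91) + 155)^(1/3))/8)*cos(sqrt(3)*c*(-(16*sqrt(91) + 155)^(1/3) + 9/(16*sqrt(91) + 155)^(1/3))/8) + C4*exp(-c*(9/(16*sqrt(91) + 155)^(1/3) + 3 + (16*sqrt(91) + 155)^(1/3))/4) - 7*c^3/20 + 189*c/160


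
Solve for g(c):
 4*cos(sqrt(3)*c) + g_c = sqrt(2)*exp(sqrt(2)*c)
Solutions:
 g(c) = C1 + exp(sqrt(2)*c) - 4*sqrt(3)*sin(sqrt(3)*c)/3


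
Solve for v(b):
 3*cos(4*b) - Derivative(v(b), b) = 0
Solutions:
 v(b) = C1 + 3*sin(4*b)/4


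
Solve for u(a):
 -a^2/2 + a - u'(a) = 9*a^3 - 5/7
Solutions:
 u(a) = C1 - 9*a^4/4 - a^3/6 + a^2/2 + 5*a/7


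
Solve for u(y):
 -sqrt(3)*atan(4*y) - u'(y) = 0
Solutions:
 u(y) = C1 - sqrt(3)*(y*atan(4*y) - log(16*y^2 + 1)/8)


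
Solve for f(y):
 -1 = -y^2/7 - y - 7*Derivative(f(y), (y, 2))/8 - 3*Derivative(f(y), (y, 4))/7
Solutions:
 f(y) = C1 + C2*y + C3*sin(7*sqrt(6)*y/12) + C4*cos(7*sqrt(6)*y/12) - 2*y^4/147 - 4*y^3/21 + 1564*y^2/2401


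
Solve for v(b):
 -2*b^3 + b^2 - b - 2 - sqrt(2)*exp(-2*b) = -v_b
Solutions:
 v(b) = C1 + b^4/2 - b^3/3 + b^2/2 + 2*b - sqrt(2)*exp(-2*b)/2


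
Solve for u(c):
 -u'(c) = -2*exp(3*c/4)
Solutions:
 u(c) = C1 + 8*exp(3*c/4)/3


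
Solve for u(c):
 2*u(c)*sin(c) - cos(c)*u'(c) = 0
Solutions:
 u(c) = C1/cos(c)^2


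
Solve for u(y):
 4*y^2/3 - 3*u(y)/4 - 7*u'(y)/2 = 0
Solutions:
 u(y) = C1*exp(-3*y/14) + 16*y^2/9 - 448*y/27 + 6272/81


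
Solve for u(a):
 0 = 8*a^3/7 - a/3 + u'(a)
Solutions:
 u(a) = C1 - 2*a^4/7 + a^2/6


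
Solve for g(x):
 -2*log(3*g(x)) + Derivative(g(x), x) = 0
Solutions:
 -Integral(1/(log(_y) + log(3)), (_y, g(x)))/2 = C1 - x


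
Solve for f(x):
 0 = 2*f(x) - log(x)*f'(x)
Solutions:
 f(x) = C1*exp(2*li(x))


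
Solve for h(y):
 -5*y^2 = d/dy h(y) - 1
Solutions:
 h(y) = C1 - 5*y^3/3 + y


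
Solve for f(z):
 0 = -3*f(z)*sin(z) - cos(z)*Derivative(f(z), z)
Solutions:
 f(z) = C1*cos(z)^3


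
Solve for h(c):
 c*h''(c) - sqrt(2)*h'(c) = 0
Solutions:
 h(c) = C1 + C2*c^(1 + sqrt(2))


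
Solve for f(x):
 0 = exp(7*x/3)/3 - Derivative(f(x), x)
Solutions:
 f(x) = C1 + exp(7*x/3)/7


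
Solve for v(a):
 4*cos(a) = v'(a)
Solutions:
 v(a) = C1 + 4*sin(a)


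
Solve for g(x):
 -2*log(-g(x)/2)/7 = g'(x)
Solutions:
 7*Integral(1/(log(-_y) - log(2)), (_y, g(x)))/2 = C1 - x


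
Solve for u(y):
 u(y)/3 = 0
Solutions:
 u(y) = 0


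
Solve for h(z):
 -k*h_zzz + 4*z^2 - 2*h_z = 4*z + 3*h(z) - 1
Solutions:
 h(z) = C1*exp(2^(1/3)*z*(6^(1/3)*(sqrt(3)*sqrt((243 + 32/k)/k^2) + 27/k)^(1/3)/12 - 2^(1/3)*3^(5/6)*I*(sqrt(3)*sqrt((243 + 32/k)/k^2) + 27/k)^(1/3)/12 + 4/(k*(-3^(1/3) + 3^(5/6)*I)*(sqrt(3)*sqrt((243 + 32/k)/k^2) + 27/k)^(1/3)))) + C2*exp(2^(1/3)*z*(6^(1/3)*(sqrt(3)*sqrt((243 + 32/k)/k^2) + 27/k)^(1/3)/12 + 2^(1/3)*3^(5/6)*I*(sqrt(3)*sqrt((243 + 32/k)/k^2) + 27/k)^(1/3)/12 - 4/(k*(3^(1/3) + 3^(5/6)*I)*(sqrt(3)*sqrt((243 + 32/k)/k^2) + 27/k)^(1/3)))) + C3*exp(6^(1/3)*z*(-2^(1/3)*(sqrt(3)*sqrt((243 + 32/k)/k^2) + 27/k)^(1/3) + 4*3^(1/3)/(k*(sqrt(3)*sqrt((243 + 32/k)/k^2) + 27/k)^(1/3)))/6) + 4*z^2/3 - 28*z/9 + 65/27


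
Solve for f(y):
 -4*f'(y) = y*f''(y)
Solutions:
 f(y) = C1 + C2/y^3


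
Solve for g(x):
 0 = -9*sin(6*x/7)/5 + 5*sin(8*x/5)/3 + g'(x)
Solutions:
 g(x) = C1 - 21*cos(6*x/7)/10 + 25*cos(8*x/5)/24


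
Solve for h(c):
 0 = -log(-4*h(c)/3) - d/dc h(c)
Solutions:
 Integral(1/(log(-_y) - log(3) + 2*log(2)), (_y, h(c))) = C1 - c


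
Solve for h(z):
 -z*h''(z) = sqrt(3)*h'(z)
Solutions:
 h(z) = C1 + C2*z^(1 - sqrt(3))


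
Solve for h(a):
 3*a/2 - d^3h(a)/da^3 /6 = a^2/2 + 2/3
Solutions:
 h(a) = C1 + C2*a + C3*a^2 - a^5/20 + 3*a^4/8 - 2*a^3/3


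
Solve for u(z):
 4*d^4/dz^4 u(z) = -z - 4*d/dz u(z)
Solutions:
 u(z) = C1 + C4*exp(-z) - z^2/8 + (C2*sin(sqrt(3)*z/2) + C3*cos(sqrt(3)*z/2))*exp(z/2)


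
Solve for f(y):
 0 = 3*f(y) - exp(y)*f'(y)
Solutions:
 f(y) = C1*exp(-3*exp(-y))


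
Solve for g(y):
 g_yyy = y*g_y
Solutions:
 g(y) = C1 + Integral(C2*airyai(y) + C3*airybi(y), y)


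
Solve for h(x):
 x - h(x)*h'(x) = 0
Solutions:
 h(x) = -sqrt(C1 + x^2)
 h(x) = sqrt(C1 + x^2)


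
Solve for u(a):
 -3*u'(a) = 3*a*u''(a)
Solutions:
 u(a) = C1 + C2*log(a)


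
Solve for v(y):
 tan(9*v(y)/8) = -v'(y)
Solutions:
 v(y) = -8*asin(C1*exp(-9*y/8))/9 + 8*pi/9
 v(y) = 8*asin(C1*exp(-9*y/8))/9


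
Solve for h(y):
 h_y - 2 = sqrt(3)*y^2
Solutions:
 h(y) = C1 + sqrt(3)*y^3/3 + 2*y


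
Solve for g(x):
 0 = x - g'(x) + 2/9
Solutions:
 g(x) = C1 + x^2/2 + 2*x/9


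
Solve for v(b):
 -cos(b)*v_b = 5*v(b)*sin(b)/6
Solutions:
 v(b) = C1*cos(b)^(5/6)


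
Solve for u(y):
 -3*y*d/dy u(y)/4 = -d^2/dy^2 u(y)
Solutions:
 u(y) = C1 + C2*erfi(sqrt(6)*y/4)


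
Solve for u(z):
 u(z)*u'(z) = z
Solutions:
 u(z) = -sqrt(C1 + z^2)
 u(z) = sqrt(C1 + z^2)


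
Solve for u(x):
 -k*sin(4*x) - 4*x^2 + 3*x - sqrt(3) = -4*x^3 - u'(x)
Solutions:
 u(x) = C1 - k*cos(4*x)/4 - x^4 + 4*x^3/3 - 3*x^2/2 + sqrt(3)*x


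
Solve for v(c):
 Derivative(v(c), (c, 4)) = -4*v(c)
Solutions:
 v(c) = (C1*sin(c) + C2*cos(c))*exp(-c) + (C3*sin(c) + C4*cos(c))*exp(c)


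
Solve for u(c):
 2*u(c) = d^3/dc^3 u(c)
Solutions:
 u(c) = C3*exp(2^(1/3)*c) + (C1*sin(2^(1/3)*sqrt(3)*c/2) + C2*cos(2^(1/3)*sqrt(3)*c/2))*exp(-2^(1/3)*c/2)


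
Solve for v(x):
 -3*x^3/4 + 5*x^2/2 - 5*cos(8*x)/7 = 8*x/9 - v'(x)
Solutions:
 v(x) = C1 + 3*x^4/16 - 5*x^3/6 + 4*x^2/9 + 5*sin(8*x)/56


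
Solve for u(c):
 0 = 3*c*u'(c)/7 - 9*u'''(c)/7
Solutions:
 u(c) = C1 + Integral(C2*airyai(3^(2/3)*c/3) + C3*airybi(3^(2/3)*c/3), c)


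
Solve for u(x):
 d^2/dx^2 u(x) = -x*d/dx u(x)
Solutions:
 u(x) = C1 + C2*erf(sqrt(2)*x/2)


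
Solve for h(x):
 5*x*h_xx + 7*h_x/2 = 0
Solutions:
 h(x) = C1 + C2*x^(3/10)


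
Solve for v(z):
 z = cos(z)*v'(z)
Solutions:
 v(z) = C1 + Integral(z/cos(z), z)


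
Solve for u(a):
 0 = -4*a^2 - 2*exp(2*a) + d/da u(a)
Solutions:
 u(a) = C1 + 4*a^3/3 + exp(2*a)


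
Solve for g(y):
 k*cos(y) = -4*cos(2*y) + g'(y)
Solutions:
 g(y) = C1 + k*sin(y) + 2*sin(2*y)


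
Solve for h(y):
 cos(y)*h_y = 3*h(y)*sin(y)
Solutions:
 h(y) = C1/cos(y)^3


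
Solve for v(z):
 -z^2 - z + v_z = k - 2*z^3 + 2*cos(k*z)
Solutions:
 v(z) = C1 + k*z - z^4/2 + z^3/3 + z^2/2 + 2*sin(k*z)/k


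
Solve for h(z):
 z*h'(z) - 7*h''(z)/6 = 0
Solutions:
 h(z) = C1 + C2*erfi(sqrt(21)*z/7)


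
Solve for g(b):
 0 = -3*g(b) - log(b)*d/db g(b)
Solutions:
 g(b) = C1*exp(-3*li(b))


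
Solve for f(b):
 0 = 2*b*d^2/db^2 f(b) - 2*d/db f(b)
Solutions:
 f(b) = C1 + C2*b^2


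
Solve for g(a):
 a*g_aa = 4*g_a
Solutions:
 g(a) = C1 + C2*a^5


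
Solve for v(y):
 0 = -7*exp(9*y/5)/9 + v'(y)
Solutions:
 v(y) = C1 + 35*exp(9*y/5)/81


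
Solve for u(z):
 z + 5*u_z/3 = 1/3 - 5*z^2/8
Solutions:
 u(z) = C1 - z^3/8 - 3*z^2/10 + z/5


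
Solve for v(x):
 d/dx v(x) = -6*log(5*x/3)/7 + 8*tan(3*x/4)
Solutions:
 v(x) = C1 - 6*x*log(x)/7 - 6*x*log(5)/7 + 6*x/7 + 6*x*log(3)/7 - 32*log(cos(3*x/4))/3


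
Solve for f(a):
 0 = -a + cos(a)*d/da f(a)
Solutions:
 f(a) = C1 + Integral(a/cos(a), a)


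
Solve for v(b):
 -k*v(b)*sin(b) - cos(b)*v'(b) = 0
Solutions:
 v(b) = C1*exp(k*log(cos(b)))


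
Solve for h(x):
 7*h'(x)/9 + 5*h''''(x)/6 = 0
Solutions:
 h(x) = C1 + C4*exp(-14^(1/3)*15^(2/3)*x/15) + (C2*sin(14^(1/3)*3^(1/6)*5^(2/3)*x/10) + C3*cos(14^(1/3)*3^(1/6)*5^(2/3)*x/10))*exp(14^(1/3)*15^(2/3)*x/30)


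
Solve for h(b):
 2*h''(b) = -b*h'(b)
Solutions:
 h(b) = C1 + C2*erf(b/2)


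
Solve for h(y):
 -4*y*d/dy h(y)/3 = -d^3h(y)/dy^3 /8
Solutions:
 h(y) = C1 + Integral(C2*airyai(2*6^(2/3)*y/3) + C3*airybi(2*6^(2/3)*y/3), y)


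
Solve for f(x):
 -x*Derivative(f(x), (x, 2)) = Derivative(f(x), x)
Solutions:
 f(x) = C1 + C2*log(x)


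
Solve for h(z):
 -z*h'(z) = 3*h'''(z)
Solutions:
 h(z) = C1 + Integral(C2*airyai(-3^(2/3)*z/3) + C3*airybi(-3^(2/3)*z/3), z)


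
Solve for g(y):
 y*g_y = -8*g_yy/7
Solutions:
 g(y) = C1 + C2*erf(sqrt(7)*y/4)


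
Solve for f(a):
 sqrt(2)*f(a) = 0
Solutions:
 f(a) = 0


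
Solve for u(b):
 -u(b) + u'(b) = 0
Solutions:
 u(b) = C1*exp(b)


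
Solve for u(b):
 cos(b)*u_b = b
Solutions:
 u(b) = C1 + Integral(b/cos(b), b)


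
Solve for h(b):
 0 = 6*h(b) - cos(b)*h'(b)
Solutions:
 h(b) = C1*(sin(b)^3 + 3*sin(b)^2 + 3*sin(b) + 1)/(sin(b)^3 - 3*sin(b)^2 + 3*sin(b) - 1)


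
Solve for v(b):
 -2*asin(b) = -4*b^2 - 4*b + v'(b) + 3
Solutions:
 v(b) = C1 + 4*b^3/3 + 2*b^2 - 2*b*asin(b) - 3*b - 2*sqrt(1 - b^2)


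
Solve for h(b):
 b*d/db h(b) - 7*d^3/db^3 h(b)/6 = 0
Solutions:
 h(b) = C1 + Integral(C2*airyai(6^(1/3)*7^(2/3)*b/7) + C3*airybi(6^(1/3)*7^(2/3)*b/7), b)


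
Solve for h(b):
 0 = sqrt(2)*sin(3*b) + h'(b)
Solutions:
 h(b) = C1 + sqrt(2)*cos(3*b)/3


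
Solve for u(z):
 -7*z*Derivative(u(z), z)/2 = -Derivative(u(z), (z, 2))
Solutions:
 u(z) = C1 + C2*erfi(sqrt(7)*z/2)


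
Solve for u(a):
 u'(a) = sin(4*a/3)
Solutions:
 u(a) = C1 - 3*cos(4*a/3)/4


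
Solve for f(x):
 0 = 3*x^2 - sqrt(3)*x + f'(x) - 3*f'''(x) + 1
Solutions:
 f(x) = C1 + C2*exp(-sqrt(3)*x/3) + C3*exp(sqrt(3)*x/3) - x^3 + sqrt(3)*x^2/2 - 19*x


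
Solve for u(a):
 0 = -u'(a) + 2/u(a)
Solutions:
 u(a) = -sqrt(C1 + 4*a)
 u(a) = sqrt(C1 + 4*a)


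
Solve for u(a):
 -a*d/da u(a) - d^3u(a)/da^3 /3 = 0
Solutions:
 u(a) = C1 + Integral(C2*airyai(-3^(1/3)*a) + C3*airybi(-3^(1/3)*a), a)


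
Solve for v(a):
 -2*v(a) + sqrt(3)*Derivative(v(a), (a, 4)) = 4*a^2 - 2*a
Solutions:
 v(a) = C1*exp(-2^(1/4)*3^(7/8)*a/3) + C2*exp(2^(1/4)*3^(7/8)*a/3) + C3*sin(2^(1/4)*3^(7/8)*a/3) + C4*cos(2^(1/4)*3^(7/8)*a/3) - 2*a^2 + a


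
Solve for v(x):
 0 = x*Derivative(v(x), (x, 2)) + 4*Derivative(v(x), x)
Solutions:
 v(x) = C1 + C2/x^3


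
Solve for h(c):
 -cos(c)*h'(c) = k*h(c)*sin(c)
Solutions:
 h(c) = C1*exp(k*log(cos(c)))


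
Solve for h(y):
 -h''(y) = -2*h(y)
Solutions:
 h(y) = C1*exp(-sqrt(2)*y) + C2*exp(sqrt(2)*y)


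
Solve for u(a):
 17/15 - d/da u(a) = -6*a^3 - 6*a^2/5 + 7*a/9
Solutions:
 u(a) = C1 + 3*a^4/2 + 2*a^3/5 - 7*a^2/18 + 17*a/15


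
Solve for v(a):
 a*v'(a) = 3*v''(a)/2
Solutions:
 v(a) = C1 + C2*erfi(sqrt(3)*a/3)


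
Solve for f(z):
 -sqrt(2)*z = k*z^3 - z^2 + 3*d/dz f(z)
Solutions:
 f(z) = C1 - k*z^4/12 + z^3/9 - sqrt(2)*z^2/6


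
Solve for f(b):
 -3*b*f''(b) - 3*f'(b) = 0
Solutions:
 f(b) = C1 + C2*log(b)


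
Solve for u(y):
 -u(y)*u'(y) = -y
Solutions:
 u(y) = -sqrt(C1 + y^2)
 u(y) = sqrt(C1 + y^2)


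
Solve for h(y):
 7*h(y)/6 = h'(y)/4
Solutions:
 h(y) = C1*exp(14*y/3)


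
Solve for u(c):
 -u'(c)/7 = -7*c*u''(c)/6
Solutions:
 u(c) = C1 + C2*c^(55/49)


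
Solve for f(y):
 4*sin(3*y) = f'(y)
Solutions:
 f(y) = C1 - 4*cos(3*y)/3


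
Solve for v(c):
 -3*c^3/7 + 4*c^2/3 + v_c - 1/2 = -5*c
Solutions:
 v(c) = C1 + 3*c^4/28 - 4*c^3/9 - 5*c^2/2 + c/2


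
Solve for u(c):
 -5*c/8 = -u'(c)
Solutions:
 u(c) = C1 + 5*c^2/16


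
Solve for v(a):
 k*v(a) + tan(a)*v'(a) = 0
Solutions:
 v(a) = C1*exp(-k*log(sin(a)))


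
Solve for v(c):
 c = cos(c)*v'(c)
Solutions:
 v(c) = C1 + Integral(c/cos(c), c)


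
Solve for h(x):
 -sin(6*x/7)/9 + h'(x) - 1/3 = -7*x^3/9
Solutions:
 h(x) = C1 - 7*x^4/36 + x/3 - 7*cos(6*x/7)/54


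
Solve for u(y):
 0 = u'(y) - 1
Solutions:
 u(y) = C1 + y


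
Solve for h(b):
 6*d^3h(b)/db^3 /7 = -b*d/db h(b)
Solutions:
 h(b) = C1 + Integral(C2*airyai(-6^(2/3)*7^(1/3)*b/6) + C3*airybi(-6^(2/3)*7^(1/3)*b/6), b)


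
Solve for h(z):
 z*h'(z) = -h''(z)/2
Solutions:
 h(z) = C1 + C2*erf(z)


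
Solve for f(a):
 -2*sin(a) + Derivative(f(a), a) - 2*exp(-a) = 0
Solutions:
 f(a) = C1 - 2*cos(a) - 2*exp(-a)


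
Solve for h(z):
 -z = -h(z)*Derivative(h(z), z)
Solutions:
 h(z) = -sqrt(C1 + z^2)
 h(z) = sqrt(C1 + z^2)


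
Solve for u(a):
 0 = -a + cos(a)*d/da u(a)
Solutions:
 u(a) = C1 + Integral(a/cos(a), a)


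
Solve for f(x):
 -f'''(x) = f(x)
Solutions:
 f(x) = C3*exp(-x) + (C1*sin(sqrt(3)*x/2) + C2*cos(sqrt(3)*x/2))*exp(x/2)


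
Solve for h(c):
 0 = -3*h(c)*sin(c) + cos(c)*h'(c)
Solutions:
 h(c) = C1/cos(c)^3


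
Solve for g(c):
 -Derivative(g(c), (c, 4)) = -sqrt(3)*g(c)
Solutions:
 g(c) = C1*exp(-3^(1/8)*c) + C2*exp(3^(1/8)*c) + C3*sin(3^(1/8)*c) + C4*cos(3^(1/8)*c)


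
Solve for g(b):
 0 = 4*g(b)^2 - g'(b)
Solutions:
 g(b) = -1/(C1 + 4*b)


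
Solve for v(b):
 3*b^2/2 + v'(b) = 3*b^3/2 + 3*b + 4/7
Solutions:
 v(b) = C1 + 3*b^4/8 - b^3/2 + 3*b^2/2 + 4*b/7


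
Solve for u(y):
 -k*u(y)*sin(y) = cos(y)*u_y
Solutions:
 u(y) = C1*exp(k*log(cos(y)))


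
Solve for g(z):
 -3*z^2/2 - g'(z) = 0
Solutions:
 g(z) = C1 - z^3/2


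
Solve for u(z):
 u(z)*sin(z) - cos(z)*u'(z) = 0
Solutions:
 u(z) = C1/cos(z)


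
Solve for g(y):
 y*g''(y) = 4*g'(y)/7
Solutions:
 g(y) = C1 + C2*y^(11/7)


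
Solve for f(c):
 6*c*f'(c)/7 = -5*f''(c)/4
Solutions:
 f(c) = C1 + C2*erf(2*sqrt(105)*c/35)


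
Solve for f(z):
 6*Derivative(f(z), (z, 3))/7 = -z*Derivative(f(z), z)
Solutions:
 f(z) = C1 + Integral(C2*airyai(-6^(2/3)*7^(1/3)*z/6) + C3*airybi(-6^(2/3)*7^(1/3)*z/6), z)


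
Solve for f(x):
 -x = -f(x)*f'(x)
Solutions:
 f(x) = -sqrt(C1 + x^2)
 f(x) = sqrt(C1 + x^2)


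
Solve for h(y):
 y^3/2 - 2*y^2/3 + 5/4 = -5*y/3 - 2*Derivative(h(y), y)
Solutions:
 h(y) = C1 - y^4/16 + y^3/9 - 5*y^2/12 - 5*y/8


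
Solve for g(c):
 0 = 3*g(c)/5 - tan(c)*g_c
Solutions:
 g(c) = C1*sin(c)^(3/5)


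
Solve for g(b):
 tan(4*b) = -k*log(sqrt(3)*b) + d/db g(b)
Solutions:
 g(b) = C1 + b*k*(log(b) - 1) + b*k*log(3)/2 - log(cos(4*b))/4


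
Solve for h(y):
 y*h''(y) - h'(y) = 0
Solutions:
 h(y) = C1 + C2*y^2


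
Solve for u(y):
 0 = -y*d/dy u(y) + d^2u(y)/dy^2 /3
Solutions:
 u(y) = C1 + C2*erfi(sqrt(6)*y/2)


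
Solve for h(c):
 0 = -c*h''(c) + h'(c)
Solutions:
 h(c) = C1 + C2*c^2


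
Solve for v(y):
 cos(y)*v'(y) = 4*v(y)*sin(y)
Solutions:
 v(y) = C1/cos(y)^4


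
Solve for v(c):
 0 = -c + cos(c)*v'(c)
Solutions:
 v(c) = C1 + Integral(c/cos(c), c)


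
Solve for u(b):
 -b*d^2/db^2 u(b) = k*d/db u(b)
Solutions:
 u(b) = C1 + b^(1 - re(k))*(C2*sin(log(b)*Abs(im(k))) + C3*cos(log(b)*im(k)))


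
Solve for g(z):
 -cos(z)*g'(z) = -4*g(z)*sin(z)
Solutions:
 g(z) = C1/cos(z)^4


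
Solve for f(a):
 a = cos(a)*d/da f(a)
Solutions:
 f(a) = C1 + Integral(a/cos(a), a)


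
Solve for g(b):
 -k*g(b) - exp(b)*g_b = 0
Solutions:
 g(b) = C1*exp(k*exp(-b))


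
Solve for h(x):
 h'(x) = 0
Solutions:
 h(x) = C1


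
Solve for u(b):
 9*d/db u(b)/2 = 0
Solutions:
 u(b) = C1


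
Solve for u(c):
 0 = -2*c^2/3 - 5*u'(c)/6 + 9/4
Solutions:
 u(c) = C1 - 4*c^3/15 + 27*c/10


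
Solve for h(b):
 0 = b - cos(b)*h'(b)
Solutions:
 h(b) = C1 + Integral(b/cos(b), b)


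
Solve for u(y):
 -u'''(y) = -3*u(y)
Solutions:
 u(y) = C3*exp(3^(1/3)*y) + (C1*sin(3^(5/6)*y/2) + C2*cos(3^(5/6)*y/2))*exp(-3^(1/3)*y/2)


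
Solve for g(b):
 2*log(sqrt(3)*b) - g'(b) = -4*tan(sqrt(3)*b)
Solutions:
 g(b) = C1 + 2*b*log(b) - 2*b + b*log(3) - 4*sqrt(3)*log(cos(sqrt(3)*b))/3


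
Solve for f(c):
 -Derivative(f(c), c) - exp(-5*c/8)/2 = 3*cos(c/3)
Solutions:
 f(c) = C1 - 9*sin(c/3) + 4*exp(-5*c/8)/5


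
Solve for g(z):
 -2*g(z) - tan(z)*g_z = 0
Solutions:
 g(z) = C1/sin(z)^2


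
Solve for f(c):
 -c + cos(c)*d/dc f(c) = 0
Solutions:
 f(c) = C1 + Integral(c/cos(c), c)


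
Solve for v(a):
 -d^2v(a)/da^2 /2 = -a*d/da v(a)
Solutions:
 v(a) = C1 + C2*erfi(a)


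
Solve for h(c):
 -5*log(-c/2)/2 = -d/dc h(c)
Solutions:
 h(c) = C1 + 5*c*log(-c)/2 + 5*c*(-1 - log(2))/2


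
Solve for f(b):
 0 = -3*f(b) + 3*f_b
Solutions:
 f(b) = C1*exp(b)


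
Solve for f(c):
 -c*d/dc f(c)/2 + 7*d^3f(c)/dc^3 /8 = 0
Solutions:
 f(c) = C1 + Integral(C2*airyai(14^(2/3)*c/7) + C3*airybi(14^(2/3)*c/7), c)


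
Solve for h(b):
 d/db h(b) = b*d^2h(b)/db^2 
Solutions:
 h(b) = C1 + C2*b^2


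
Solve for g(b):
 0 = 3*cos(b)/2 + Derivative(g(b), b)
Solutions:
 g(b) = C1 - 3*sin(b)/2


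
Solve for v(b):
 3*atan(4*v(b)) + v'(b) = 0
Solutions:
 Integral(1/atan(4*_y), (_y, v(b))) = C1 - 3*b


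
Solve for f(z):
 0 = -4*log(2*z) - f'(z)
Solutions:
 f(z) = C1 - 4*z*log(z) - z*log(16) + 4*z


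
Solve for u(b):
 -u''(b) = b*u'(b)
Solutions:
 u(b) = C1 + C2*erf(sqrt(2)*b/2)


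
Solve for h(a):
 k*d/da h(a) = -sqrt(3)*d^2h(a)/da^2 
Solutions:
 h(a) = C1 + C2*exp(-sqrt(3)*a*k/3)


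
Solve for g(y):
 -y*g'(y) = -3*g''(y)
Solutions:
 g(y) = C1 + C2*erfi(sqrt(6)*y/6)


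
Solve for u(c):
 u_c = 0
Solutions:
 u(c) = C1


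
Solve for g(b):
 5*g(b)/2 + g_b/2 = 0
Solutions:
 g(b) = C1*exp(-5*b)


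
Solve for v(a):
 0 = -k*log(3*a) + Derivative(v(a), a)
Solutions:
 v(a) = C1 + a*k*log(a) - a*k + a*k*log(3)


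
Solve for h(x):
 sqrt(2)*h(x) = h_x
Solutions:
 h(x) = C1*exp(sqrt(2)*x)


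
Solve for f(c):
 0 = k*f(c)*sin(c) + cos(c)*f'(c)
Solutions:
 f(c) = C1*exp(k*log(cos(c)))


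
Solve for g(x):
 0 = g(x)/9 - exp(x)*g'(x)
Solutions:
 g(x) = C1*exp(-exp(-x)/9)


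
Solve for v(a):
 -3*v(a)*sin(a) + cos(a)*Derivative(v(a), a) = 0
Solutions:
 v(a) = C1/cos(a)^3


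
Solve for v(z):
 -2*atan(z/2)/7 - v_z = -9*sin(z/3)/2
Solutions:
 v(z) = C1 - 2*z*atan(z/2)/7 + 2*log(z^2 + 4)/7 - 27*cos(z/3)/2


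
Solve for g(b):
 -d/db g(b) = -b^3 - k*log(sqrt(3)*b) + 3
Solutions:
 g(b) = C1 + b^4/4 + b*k*log(b) - b*k + b*k*log(3)/2 - 3*b


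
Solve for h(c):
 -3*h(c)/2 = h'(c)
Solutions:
 h(c) = C1*exp(-3*c/2)


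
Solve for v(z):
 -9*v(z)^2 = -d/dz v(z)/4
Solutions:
 v(z) = -1/(C1 + 36*z)


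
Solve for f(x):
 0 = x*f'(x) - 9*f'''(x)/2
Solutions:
 f(x) = C1 + Integral(C2*airyai(6^(1/3)*x/3) + C3*airybi(6^(1/3)*x/3), x)


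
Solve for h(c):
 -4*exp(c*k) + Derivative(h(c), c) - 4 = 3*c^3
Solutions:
 h(c) = C1 + 3*c^4/4 + 4*c + 4*exp(c*k)/k


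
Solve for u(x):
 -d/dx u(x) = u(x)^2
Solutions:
 u(x) = 1/(C1 + x)


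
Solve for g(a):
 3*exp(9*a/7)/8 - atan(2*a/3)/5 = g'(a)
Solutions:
 g(a) = C1 - a*atan(2*a/3)/5 + 7*exp(9*a/7)/24 + 3*log(4*a^2 + 9)/20


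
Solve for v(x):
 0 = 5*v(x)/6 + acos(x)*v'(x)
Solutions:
 v(x) = C1*exp(-5*Integral(1/acos(x), x)/6)


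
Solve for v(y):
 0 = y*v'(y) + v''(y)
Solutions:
 v(y) = C1 + C2*erf(sqrt(2)*y/2)


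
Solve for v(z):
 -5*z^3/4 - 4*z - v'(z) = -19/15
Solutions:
 v(z) = C1 - 5*z^4/16 - 2*z^2 + 19*z/15


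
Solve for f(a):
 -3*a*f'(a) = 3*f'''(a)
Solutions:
 f(a) = C1 + Integral(C2*airyai(-a) + C3*airybi(-a), a)


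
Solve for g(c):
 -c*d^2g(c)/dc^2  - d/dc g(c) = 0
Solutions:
 g(c) = C1 + C2*log(c)


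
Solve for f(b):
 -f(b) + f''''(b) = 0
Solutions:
 f(b) = C1*exp(-b) + C2*exp(b) + C3*sin(b) + C4*cos(b)


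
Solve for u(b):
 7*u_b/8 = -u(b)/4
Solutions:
 u(b) = C1*exp(-2*b/7)


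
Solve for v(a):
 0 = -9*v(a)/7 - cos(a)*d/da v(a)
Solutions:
 v(a) = C1*(sin(a) - 1)^(9/14)/(sin(a) + 1)^(9/14)


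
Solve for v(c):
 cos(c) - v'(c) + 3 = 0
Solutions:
 v(c) = C1 + 3*c + sin(c)


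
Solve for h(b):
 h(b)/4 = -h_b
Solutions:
 h(b) = C1*exp(-b/4)


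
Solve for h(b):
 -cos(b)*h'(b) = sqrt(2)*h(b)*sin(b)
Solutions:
 h(b) = C1*cos(b)^(sqrt(2))


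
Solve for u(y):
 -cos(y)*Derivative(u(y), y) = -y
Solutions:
 u(y) = C1 + Integral(y/cos(y), y)


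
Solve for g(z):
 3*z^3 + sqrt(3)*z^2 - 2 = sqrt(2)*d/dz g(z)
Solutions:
 g(z) = C1 + 3*sqrt(2)*z^4/8 + sqrt(6)*z^3/6 - sqrt(2)*z


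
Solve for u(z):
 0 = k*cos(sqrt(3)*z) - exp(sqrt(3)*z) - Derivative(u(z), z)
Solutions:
 u(z) = C1 + sqrt(3)*k*sin(sqrt(3)*z)/3 - sqrt(3)*exp(sqrt(3)*z)/3


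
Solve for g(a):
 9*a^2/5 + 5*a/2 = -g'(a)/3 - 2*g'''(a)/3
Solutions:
 g(a) = C1 + C2*sin(sqrt(2)*a/2) + C3*cos(sqrt(2)*a/2) - 9*a^3/5 - 15*a^2/4 + 108*a/5


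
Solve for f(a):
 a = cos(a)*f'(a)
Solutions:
 f(a) = C1 + Integral(a/cos(a), a)


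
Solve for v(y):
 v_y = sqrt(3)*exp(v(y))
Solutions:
 v(y) = log(-1/(C1 + sqrt(3)*y))


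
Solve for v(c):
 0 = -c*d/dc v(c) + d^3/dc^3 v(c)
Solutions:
 v(c) = C1 + Integral(C2*airyai(c) + C3*airybi(c), c)


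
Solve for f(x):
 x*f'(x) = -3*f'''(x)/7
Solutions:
 f(x) = C1 + Integral(C2*airyai(-3^(2/3)*7^(1/3)*x/3) + C3*airybi(-3^(2/3)*7^(1/3)*x/3), x)


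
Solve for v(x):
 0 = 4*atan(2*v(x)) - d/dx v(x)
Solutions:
 Integral(1/atan(2*_y), (_y, v(x))) = C1 + 4*x


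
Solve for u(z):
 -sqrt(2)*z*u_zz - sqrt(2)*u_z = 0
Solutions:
 u(z) = C1 + C2*log(z)


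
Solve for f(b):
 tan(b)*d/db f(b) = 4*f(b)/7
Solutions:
 f(b) = C1*sin(b)^(4/7)


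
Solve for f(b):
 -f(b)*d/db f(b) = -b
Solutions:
 f(b) = -sqrt(C1 + b^2)
 f(b) = sqrt(C1 + b^2)


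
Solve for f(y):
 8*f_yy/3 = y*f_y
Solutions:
 f(y) = C1 + C2*erfi(sqrt(3)*y/4)


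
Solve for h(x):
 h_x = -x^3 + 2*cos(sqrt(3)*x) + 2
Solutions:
 h(x) = C1 - x^4/4 + 2*x + 2*sqrt(3)*sin(sqrt(3)*x)/3


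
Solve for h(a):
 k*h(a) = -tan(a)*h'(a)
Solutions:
 h(a) = C1*exp(-k*log(sin(a)))


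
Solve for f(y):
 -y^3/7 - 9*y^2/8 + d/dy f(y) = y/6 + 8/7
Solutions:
 f(y) = C1 + y^4/28 + 3*y^3/8 + y^2/12 + 8*y/7


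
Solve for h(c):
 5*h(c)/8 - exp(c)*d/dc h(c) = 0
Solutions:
 h(c) = C1*exp(-5*exp(-c)/8)


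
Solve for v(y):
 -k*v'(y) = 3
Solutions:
 v(y) = C1 - 3*y/k


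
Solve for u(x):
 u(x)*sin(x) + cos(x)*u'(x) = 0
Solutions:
 u(x) = C1*cos(x)


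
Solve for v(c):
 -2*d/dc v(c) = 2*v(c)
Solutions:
 v(c) = C1*exp(-c)


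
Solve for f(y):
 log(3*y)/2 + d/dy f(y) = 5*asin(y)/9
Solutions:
 f(y) = C1 - y*log(y)/2 + 5*y*asin(y)/9 - y*log(3)/2 + y/2 + 5*sqrt(1 - y^2)/9


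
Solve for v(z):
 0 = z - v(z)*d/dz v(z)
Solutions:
 v(z) = -sqrt(C1 + z^2)
 v(z) = sqrt(C1 + z^2)


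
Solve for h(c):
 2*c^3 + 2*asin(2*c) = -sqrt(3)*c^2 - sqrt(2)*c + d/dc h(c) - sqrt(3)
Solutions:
 h(c) = C1 + c^4/2 + sqrt(3)*c^3/3 + sqrt(2)*c^2/2 + 2*c*asin(2*c) + sqrt(3)*c + sqrt(1 - 4*c^2)


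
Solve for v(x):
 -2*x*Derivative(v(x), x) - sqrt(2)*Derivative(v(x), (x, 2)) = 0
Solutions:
 v(x) = C1 + C2*erf(2^(3/4)*x/2)


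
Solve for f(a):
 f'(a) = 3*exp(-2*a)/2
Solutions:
 f(a) = C1 - 3*exp(-2*a)/4


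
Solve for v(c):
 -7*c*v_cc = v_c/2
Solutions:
 v(c) = C1 + C2*c^(13/14)


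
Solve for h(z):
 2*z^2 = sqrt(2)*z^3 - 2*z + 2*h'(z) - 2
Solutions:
 h(z) = C1 - sqrt(2)*z^4/8 + z^3/3 + z^2/2 + z


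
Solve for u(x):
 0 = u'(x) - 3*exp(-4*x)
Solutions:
 u(x) = C1 - 3*exp(-4*x)/4


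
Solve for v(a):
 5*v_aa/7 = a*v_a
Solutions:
 v(a) = C1 + C2*erfi(sqrt(70)*a/10)


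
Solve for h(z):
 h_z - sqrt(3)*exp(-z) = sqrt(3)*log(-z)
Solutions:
 h(z) = C1 + sqrt(3)*z*log(-z) - sqrt(3)*z - sqrt(3)*exp(-z)


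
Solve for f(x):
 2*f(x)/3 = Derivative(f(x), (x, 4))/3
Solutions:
 f(x) = C1*exp(-2^(1/4)*x) + C2*exp(2^(1/4)*x) + C3*sin(2^(1/4)*x) + C4*cos(2^(1/4)*x)


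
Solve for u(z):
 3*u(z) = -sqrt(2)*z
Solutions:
 u(z) = -sqrt(2)*z/3


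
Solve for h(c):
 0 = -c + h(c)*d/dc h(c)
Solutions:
 h(c) = -sqrt(C1 + c^2)
 h(c) = sqrt(C1 + c^2)


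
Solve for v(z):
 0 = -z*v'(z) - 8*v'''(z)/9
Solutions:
 v(z) = C1 + Integral(C2*airyai(-3^(2/3)*z/2) + C3*airybi(-3^(2/3)*z/2), z)


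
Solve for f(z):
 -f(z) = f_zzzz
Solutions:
 f(z) = (C1*sin(sqrt(2)*z/2) + C2*cos(sqrt(2)*z/2))*exp(-sqrt(2)*z/2) + (C3*sin(sqrt(2)*z/2) + C4*cos(sqrt(2)*z/2))*exp(sqrt(2)*z/2)


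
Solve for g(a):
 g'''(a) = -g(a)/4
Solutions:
 g(a) = C3*exp(-2^(1/3)*a/2) + (C1*sin(2^(1/3)*sqrt(3)*a/4) + C2*cos(2^(1/3)*sqrt(3)*a/4))*exp(2^(1/3)*a/4)


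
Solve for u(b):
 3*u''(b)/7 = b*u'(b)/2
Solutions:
 u(b) = C1 + C2*erfi(sqrt(21)*b/6)


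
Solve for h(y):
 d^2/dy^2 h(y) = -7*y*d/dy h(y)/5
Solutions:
 h(y) = C1 + C2*erf(sqrt(70)*y/10)


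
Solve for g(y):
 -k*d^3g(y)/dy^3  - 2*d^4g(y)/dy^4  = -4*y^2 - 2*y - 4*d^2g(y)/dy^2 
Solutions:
 g(y) = C1 + C2*y + C3*exp(y*(-k + sqrt(k^2 + 32))/4) + C4*exp(-y*(k + sqrt(k^2 + 32))/4) - y^4/12 + y^3*(-k - 1)/12 + y^2*(-k^2 - k - 8)/16


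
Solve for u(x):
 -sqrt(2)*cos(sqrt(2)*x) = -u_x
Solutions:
 u(x) = C1 + sin(sqrt(2)*x)


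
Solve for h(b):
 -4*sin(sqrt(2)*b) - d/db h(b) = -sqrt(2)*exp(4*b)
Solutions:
 h(b) = C1 + sqrt(2)*exp(4*b)/4 + 2*sqrt(2)*cos(sqrt(2)*b)


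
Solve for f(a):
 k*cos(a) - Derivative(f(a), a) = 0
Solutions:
 f(a) = C1 + k*sin(a)


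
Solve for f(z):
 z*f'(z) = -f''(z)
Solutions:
 f(z) = C1 + C2*erf(sqrt(2)*z/2)


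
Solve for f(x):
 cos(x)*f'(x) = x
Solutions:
 f(x) = C1 + Integral(x/cos(x), x)


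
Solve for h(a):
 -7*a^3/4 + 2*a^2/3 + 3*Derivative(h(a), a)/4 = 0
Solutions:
 h(a) = C1 + 7*a^4/12 - 8*a^3/27


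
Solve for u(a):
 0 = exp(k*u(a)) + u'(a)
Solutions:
 u(a) = Piecewise((log(1/(C1*k + a*k))/k, Ne(k, 0)), (nan, True))
 u(a) = Piecewise((C1 - a, Eq(k, 0)), (nan, True))


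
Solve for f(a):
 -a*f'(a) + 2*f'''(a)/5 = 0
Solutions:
 f(a) = C1 + Integral(C2*airyai(2^(2/3)*5^(1/3)*a/2) + C3*airybi(2^(2/3)*5^(1/3)*a/2), a)


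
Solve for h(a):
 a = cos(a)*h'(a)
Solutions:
 h(a) = C1 + Integral(a/cos(a), a)


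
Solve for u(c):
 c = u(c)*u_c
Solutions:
 u(c) = -sqrt(C1 + c^2)
 u(c) = sqrt(C1 + c^2)


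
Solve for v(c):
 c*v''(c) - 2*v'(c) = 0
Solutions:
 v(c) = C1 + C2*c^3


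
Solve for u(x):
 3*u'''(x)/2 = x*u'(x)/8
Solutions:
 u(x) = C1 + Integral(C2*airyai(18^(1/3)*x/6) + C3*airybi(18^(1/3)*x/6), x)


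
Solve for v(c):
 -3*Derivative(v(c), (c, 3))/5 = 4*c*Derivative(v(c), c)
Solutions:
 v(c) = C1 + Integral(C2*airyai(-20^(1/3)*3^(2/3)*c/3) + C3*airybi(-20^(1/3)*3^(2/3)*c/3), c)


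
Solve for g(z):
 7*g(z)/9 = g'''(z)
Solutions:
 g(z) = C3*exp(21^(1/3)*z/3) + (C1*sin(3^(5/6)*7^(1/3)*z/6) + C2*cos(3^(5/6)*7^(1/3)*z/6))*exp(-21^(1/3)*z/6)


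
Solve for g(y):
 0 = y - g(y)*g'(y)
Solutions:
 g(y) = -sqrt(C1 + y^2)
 g(y) = sqrt(C1 + y^2)


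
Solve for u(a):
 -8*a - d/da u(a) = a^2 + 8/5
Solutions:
 u(a) = C1 - a^3/3 - 4*a^2 - 8*a/5


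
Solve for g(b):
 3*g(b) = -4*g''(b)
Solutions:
 g(b) = C1*sin(sqrt(3)*b/2) + C2*cos(sqrt(3)*b/2)


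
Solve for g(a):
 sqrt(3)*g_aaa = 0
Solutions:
 g(a) = C1 + C2*a + C3*a^2


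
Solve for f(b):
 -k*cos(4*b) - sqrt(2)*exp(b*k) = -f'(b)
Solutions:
 f(b) = C1 + k*sin(4*b)/4 + sqrt(2)*exp(b*k)/k


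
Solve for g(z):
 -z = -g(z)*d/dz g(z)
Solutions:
 g(z) = -sqrt(C1 + z^2)
 g(z) = sqrt(C1 + z^2)


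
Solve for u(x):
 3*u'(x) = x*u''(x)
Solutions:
 u(x) = C1 + C2*x^4


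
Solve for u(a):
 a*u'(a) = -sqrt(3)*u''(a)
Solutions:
 u(a) = C1 + C2*erf(sqrt(2)*3^(3/4)*a/6)


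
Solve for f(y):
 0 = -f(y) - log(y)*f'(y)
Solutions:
 f(y) = C1*exp(-li(y))


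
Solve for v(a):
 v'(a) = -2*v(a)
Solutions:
 v(a) = C1*exp(-2*a)


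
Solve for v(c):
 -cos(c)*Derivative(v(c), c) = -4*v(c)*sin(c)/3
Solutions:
 v(c) = C1/cos(c)^(4/3)


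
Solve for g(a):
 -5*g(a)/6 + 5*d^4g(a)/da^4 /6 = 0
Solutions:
 g(a) = C1*exp(-a) + C2*exp(a) + C3*sin(a) + C4*cos(a)


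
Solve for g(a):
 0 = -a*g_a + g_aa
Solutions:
 g(a) = C1 + C2*erfi(sqrt(2)*a/2)


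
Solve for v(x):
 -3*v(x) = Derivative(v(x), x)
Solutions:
 v(x) = C1*exp(-3*x)


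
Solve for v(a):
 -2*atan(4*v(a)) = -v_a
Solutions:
 Integral(1/atan(4*_y), (_y, v(a))) = C1 + 2*a


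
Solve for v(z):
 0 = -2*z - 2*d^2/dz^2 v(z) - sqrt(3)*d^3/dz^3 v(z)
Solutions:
 v(z) = C1 + C2*z + C3*exp(-2*sqrt(3)*z/3) - z^3/6 + sqrt(3)*z^2/4


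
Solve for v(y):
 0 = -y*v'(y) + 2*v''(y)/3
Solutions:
 v(y) = C1 + C2*erfi(sqrt(3)*y/2)


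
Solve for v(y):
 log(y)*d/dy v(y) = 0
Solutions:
 v(y) = C1


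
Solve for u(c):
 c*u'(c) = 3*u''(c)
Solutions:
 u(c) = C1 + C2*erfi(sqrt(6)*c/6)


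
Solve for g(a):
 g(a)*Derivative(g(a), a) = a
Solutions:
 g(a) = -sqrt(C1 + a^2)
 g(a) = sqrt(C1 + a^2)


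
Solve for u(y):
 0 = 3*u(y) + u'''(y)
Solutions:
 u(y) = C3*exp(-3^(1/3)*y) + (C1*sin(3^(5/6)*y/2) + C2*cos(3^(5/6)*y/2))*exp(3^(1/3)*y/2)
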